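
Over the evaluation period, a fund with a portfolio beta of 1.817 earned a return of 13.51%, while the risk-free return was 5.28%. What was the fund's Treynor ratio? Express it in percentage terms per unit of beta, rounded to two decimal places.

Treynor = (R_P − R_f) / β_P = (13.51% − 5.28%) / 1.8170 = 8.23% / 1.8170 = 4.53%

4.53%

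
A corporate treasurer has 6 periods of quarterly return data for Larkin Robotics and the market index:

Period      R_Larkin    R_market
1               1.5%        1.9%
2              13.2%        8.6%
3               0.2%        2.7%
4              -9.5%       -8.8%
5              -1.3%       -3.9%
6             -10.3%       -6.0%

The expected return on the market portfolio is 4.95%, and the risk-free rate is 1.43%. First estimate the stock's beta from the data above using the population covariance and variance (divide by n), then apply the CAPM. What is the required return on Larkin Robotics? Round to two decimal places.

Mean R_i = (1.5 + 13.2 + 0.2 − 9.5 − 1.3 − 10.3) / 6 = -1.0333%
Mean R_m = (1.9 + 8.6 + 2.7 − 8.8 − 3.9 − 6.0) / 6 = -0.9167%
Σ(R_i − R̄_i)(R_m − R̄_m) = 261.6967  ⇒  Cov = 261.6967 / 6 = 43.6161
Σ(R_m − R̄_m)² = 208.4683  ⇒  Var(R_m) = 208.4683 / 6 = 34.7447
β = Cov / Var(R_m) = 43.6161 / 34.7447 = 1.2553
MRP = 4.95% − 1.43% = 3.52%
E(R) = R_f + β × MRP = 1.43% + 1.2553 × 3.52% = 5.85%

5.85%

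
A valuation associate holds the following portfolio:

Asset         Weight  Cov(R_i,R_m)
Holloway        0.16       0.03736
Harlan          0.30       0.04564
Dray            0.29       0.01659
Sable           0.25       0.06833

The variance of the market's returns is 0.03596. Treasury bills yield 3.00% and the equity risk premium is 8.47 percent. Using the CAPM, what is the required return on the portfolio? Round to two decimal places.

12.79%

β_Holloway = 0.03736 / 0.03596 = 1.0389
β_Harlan = 0.04564 / 0.03596 = 1.2692
β_Dray = 0.01659 / 0.03596 = 0.4613
β_Sable = 0.06833 / 0.03596 = 1.9002
β_P = Σ w_i β_i = 0.16×1.0389 + 0.30×1.2692 + 0.29×0.4613 + 0.25×1.9002 = 1.1558
E(R_P) = R_f + β_P × MRP = 3.00% + 1.1558 × 8.47% = 12.79%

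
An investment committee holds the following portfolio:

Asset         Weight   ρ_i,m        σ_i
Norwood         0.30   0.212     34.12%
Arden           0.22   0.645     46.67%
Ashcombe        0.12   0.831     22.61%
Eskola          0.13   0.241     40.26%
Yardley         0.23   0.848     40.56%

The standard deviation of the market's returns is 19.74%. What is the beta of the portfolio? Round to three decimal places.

1.024

β_Norwood = 0.212 × 34.12% / 19.74% = 0.3664
β_Arden = 0.645 × 46.67% / 19.74% = 1.5249
β_Ashcombe = 0.831 × 22.61% / 19.74% = 0.9518
β_Eskola = 0.241 × 40.26% / 19.74% = 0.4915
β_Yardley = 0.848 × 40.56% / 19.74% = 1.7424
β_P = Σ w_i β_i = 0.30×0.3664 + 0.22×1.5249 + 0.12×0.9518 + 0.13×0.4915 + 0.23×1.7424 = 1.0243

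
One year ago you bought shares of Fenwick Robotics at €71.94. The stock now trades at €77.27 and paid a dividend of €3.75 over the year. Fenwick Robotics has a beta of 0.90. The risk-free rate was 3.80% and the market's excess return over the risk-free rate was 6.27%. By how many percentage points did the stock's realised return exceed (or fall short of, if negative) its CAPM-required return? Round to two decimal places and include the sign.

+3.18%

Realised HPR = (P1 + D1 − P0) / P0 = (77.27 + 3.75 − 71.94) / 71.94 = 9.08 / 71.94 = 12.6216%
CAPM required = R_f + β·MRP = 3.80% + 0.90 × 6.27% = 9.4430%
α = realised − required = 12.6216% − 9.4430% = +3.18%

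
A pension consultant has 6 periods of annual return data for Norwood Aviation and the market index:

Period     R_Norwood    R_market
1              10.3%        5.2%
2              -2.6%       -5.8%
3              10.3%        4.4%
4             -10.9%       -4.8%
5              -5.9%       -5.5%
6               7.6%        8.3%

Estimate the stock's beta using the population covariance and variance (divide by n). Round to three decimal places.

Mean R_i = (10.3 − 2.6 + 10.3 − 10.9 − 5.9 + 7.6) / 6 = 1.4667%
Mean R_m = (5.2 − 5.8 + 4.4 − 4.8 − 5.5 + 8.3) / 6 = 0.3000%
Σ(R_i − R̄_i)(R_m − R̄_m) = 259.1700  ⇒  Cov = 259.1700 / 6 = 43.1950
Σ(R_m − R̄_m)² = 201.6800  ⇒  Var(R_m) = 201.6800 / 6 = 33.6133
β = Cov / Var(R_m) = 43.1950 / 33.6133 = 1.2851

1.285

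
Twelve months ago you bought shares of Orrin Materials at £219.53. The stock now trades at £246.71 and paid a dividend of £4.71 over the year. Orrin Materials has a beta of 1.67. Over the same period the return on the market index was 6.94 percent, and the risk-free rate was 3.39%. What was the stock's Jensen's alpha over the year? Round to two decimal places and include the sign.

+5.21%

Realised HPR = (P1 + D1 − P0) / P0 = (246.71 + 4.71 − 219.53) / 219.53 = 31.89 / 219.53 = 14.5265%
MRP = 6.94% − 3.39% = 3.55%
CAPM required = R_f + β·MRP = 3.39% + 1.67 × 3.55% = 9.3185%
α = realised − required = 14.5265% − 9.3185% = +5.21%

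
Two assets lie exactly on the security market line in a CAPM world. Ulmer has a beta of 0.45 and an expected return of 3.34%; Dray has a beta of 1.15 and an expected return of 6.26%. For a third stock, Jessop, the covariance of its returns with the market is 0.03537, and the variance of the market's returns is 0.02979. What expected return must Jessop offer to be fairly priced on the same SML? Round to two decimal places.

6.42%

MRP = (6.26% − 3.34%) / (1.15 − 0.45) = 4.1714%
R_f = 3.34% − 0.45 × 4.1714% = 1.4629%
β_Jessop = Cov / Var(R_m) = 0.03537 / 0.02979 = 1.1873
E(R_Jessop) = R_f + β × MRP = 1.4629% + 1.1873 × 4.1714% = 6.42%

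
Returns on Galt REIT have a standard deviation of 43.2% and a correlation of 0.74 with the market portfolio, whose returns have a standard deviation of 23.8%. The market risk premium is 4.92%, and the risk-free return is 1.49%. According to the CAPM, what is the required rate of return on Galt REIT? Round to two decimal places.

8.10%

β = ρ × σ_i / σ_m = 0.74 × 43.2% / 23.8% = 1.3432
E(R) = 1.49% + 1.3432 × 4.92% = 8.10%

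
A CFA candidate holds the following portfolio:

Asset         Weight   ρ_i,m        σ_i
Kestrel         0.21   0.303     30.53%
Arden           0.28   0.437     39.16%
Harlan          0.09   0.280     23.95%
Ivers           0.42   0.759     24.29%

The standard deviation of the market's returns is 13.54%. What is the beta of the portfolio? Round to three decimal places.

1.114

β_Kestrel = 0.303 × 30.53% / 13.54% = 0.6832
β_Arden = 0.437 × 39.16% / 13.54% = 1.2639
β_Harlan = 0.280 × 23.95% / 13.54% = 0.4953
β_Ivers = 0.759 × 24.29% / 13.54% = 1.3616
β_P = Σ w_i β_i = 0.21×0.6832 + 0.28×1.2639 + 0.09×0.4953 + 0.42×1.3616 = 1.1138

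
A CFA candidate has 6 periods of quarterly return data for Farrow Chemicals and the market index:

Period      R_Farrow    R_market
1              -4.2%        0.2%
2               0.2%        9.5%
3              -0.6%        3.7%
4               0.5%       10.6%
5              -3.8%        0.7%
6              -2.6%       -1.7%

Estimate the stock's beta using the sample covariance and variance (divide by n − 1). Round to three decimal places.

0.351

Mean R_i = (-4.2 + 0.2 − 0.6 + 0.5 − 3.8 − 2.6) / 6 = -1.7500%
Mean R_m = (0.2 + 9.5 + 3.7 + 10.6 + 0.7 − 1.7) / 6 = 3.8333%
Σ(R_i − R̄_i)(R_m − R̄_m) = 46.1500  ⇒  Cov = 46.1500 / 5 = 9.2300
Σ(R_m − R̄_m)² = 131.5533  ⇒  Var(R_m) = 131.5533 / 5 = 26.3107
β = Cov / Var(R_m) = 9.2300 / 26.3107 = 0.3508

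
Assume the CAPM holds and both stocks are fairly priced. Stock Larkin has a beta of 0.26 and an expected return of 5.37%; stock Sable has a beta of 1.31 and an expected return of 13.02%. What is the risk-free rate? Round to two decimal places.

3.48%

Both satisfy E(R) = R_f + β·MRP, so the slope of the SML is
MRP = (13.02% − 5.37%) / (1.31 − 0.26) = 7.65% / 1.05 = 7.2857%
R_f = E(R_Larkin) − β_Larkin·MRP = 5.37% − 0.26 × 7.2857% = 3.4757%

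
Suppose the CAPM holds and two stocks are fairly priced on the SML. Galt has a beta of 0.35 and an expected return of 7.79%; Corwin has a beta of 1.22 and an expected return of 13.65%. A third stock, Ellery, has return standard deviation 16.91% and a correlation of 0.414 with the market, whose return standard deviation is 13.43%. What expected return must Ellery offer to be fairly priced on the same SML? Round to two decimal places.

8.94%

MRP = (13.65% − 7.79%) / (1.22 − 0.35) = 6.7356%
R_f = 7.79% − 0.35 × 6.7356% = 5.4325%
β_Ellery = ρ·σ_i/σ_m = 0.414 × 16.91 / 13.43 = 0.5213
E(R_Ellery) = R_f + β × MRP = 5.4325% + 0.5213 × 6.7356% = 8.94%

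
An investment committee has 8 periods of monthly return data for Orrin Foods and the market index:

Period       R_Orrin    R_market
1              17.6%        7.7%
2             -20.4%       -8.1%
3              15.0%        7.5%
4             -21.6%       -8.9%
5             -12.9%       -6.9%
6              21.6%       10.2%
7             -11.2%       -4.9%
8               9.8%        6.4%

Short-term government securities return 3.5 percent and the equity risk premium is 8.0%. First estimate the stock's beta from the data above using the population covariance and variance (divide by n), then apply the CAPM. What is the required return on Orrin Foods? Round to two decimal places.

Mean R_i = (17.6 − 20.4 + 15.0 − 21.6 − 12.9 + 21.6 − 11.2 + 9.8) / 8 = -0.2625%
Mean R_m = (7.7 − 8.1 + 7.5 − 8.9 − 6.9 + 10.2 − 4.9 + 6.4) / 8 = 0.3750%
Σ(R_i − R̄_i)(R_m − R̄_m) = 1033.2175  ⇒  Cov = 1033.2175 / 8 = 129.1522
Σ(R_m − R̄_m)² = 475.8550  ⇒  Var(R_m) = 475.8550 / 8 = 59.4819
β = Cov / Var(R_m) = 129.1522 / 59.4819 = 2.1713
E(R) = R_f + β × MRP = 3.5% + 2.1713 × 8.0% = 20.87%

20.87%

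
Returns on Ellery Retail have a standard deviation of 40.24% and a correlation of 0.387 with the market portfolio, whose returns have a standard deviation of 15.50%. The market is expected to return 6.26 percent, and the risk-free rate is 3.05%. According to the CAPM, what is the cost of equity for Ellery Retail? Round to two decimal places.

6.28%

β = ρ × σ_i / σ_m = 0.387 × 40.24% / 15.50% = 1.0047
MRP = 6.26% − 3.05% = 3.21%
E(R) = 3.05% + 1.0047 × 3.21% = 6.28%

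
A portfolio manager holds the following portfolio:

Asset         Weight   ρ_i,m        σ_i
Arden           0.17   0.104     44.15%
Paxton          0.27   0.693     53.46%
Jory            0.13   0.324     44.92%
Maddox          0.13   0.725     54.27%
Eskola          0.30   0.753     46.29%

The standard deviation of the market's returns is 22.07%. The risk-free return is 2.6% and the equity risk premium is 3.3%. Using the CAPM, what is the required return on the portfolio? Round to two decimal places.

6.82%

β_Arden = 0.104 × 44.15% / 22.07% = 0.2080
β_Paxton = 0.693 × 53.46% / 22.07% = 1.6786
β_Jory = 0.324 × 44.92% / 22.07% = 0.6595
β_Maddox = 0.725 × 54.27% / 22.07% = 1.7828
β_Eskola = 0.753 × 46.29% / 22.07% = 1.5794
β_P = Σ w_i β_i = 0.17×0.2080 + 0.27×1.6786 + 0.13×0.6595 + 0.13×1.7828 + 0.30×1.5794 = 1.2799
E(R_P) = R_f + β_P × MRP = 2.6% + 1.2799 × 3.3% = 6.82%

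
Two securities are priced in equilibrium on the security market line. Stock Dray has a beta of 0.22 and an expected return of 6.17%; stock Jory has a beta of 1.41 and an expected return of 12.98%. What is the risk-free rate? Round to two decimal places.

Both satisfy E(R) = R_f + β·MRP, so the slope of the SML is
MRP = (12.98% − 6.17%) / (1.41 − 0.22) = 6.81% / 1.19 = 5.7227%
R_f = E(R_Dray) − β_Dray·MRP = 6.17% − 0.22 × 5.7227% = 4.9110%

4.91%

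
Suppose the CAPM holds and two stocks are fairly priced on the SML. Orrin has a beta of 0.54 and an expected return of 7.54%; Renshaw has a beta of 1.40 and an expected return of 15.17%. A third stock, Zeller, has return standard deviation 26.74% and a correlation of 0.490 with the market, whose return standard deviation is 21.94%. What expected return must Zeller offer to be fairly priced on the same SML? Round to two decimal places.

MRP = (15.17% − 7.54%) / (1.40 − 0.54) = 8.8721%
R_f = 7.54% − 0.54 × 8.8721% = 2.7491%
β_Zeller = ρ·σ_i/σ_m = 0.490 × 26.74 / 21.94 = 0.5972
E(R_Zeller) = R_f + β × MRP = 2.7491% + 0.5972 × 8.8721% = 8.05%

8.05%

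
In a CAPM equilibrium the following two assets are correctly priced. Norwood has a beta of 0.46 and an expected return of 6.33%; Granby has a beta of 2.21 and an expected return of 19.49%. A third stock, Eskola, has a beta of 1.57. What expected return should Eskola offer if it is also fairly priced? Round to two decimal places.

14.68%

MRP (SML slope) = (19.49% − 6.33%) / (2.21 − 0.46) = 13.16% / 1.75 = 7.5200%
R_f (intercept) = 6.33% − 0.46 × 7.5200% = 2.8708%
E(R_Eskola) = R_f + β × MRP = 2.8708% + 1.57 × 7.5200% = 14.68%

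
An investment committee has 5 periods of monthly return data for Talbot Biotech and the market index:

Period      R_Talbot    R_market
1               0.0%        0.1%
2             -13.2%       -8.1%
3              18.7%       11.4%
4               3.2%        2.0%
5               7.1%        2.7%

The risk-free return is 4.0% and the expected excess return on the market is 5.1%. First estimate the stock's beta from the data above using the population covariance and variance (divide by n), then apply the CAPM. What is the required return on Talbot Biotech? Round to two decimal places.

12.43%

Mean R_i = (0.0 − 13.2 + 18.7 + 3.2 + 7.1) / 5 = 3.1600%
Mean R_m = (0.1 − 8.1 + 11.4 + 2.0 + 2.7) / 5 = 1.6200%
Σ(R_i − R̄_i)(R_m − R̄_m) = 320.0740  ⇒  Cov = 320.0740 / 5 = 64.0148
Σ(R_m − R̄_m)² = 193.7480  ⇒  Var(R_m) = 193.7480 / 5 = 38.7496
β = Cov / Var(R_m) = 64.0148 / 38.7496 = 1.6520
E(R) = R_f + β × MRP = 4.0% + 1.6520 × 5.1% = 12.43%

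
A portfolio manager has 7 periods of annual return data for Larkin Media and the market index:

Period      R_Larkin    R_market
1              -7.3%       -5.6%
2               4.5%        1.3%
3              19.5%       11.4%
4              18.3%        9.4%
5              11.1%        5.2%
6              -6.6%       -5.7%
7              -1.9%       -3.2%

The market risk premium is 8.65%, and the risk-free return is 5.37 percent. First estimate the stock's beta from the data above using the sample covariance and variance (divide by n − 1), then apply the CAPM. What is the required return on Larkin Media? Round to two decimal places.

19.13%

Mean R_i = (-7.3 + 4.5 + 19.5 + 18.3 + 11.1 − 6.6 − 1.9) / 7 = 5.3714%
Mean R_m = (-5.6 + 1.3 + 11.4 + 9.4 + 5.2 − 5.7 − 3.2) / 7 = 1.8286%
Σ(R_i − R̄_i)(R_m − R̄_m) = 473.7157  ⇒  Cov = 473.7157 / 6 = 78.9526
Σ(R_m − R̄_m)² = 297.7343  ⇒  Var(R_m) = 297.7343 / 6 = 49.6224
β = Cov / Var(R_m) = 78.9526 / 49.6224 = 1.5911
E(R) = R_f + β × MRP = 5.37% + 1.5911 × 8.65% = 19.13%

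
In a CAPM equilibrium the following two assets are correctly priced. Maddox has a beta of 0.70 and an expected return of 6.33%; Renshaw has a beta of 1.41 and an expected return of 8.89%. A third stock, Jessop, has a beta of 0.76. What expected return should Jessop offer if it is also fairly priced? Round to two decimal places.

MRP (SML slope) = (8.89% − 6.33%) / (1.41 − 0.70) = 2.56% / 0.71 = 3.6056%
R_f (intercept) = 6.33% − 0.70 × 3.6056% = 3.8061%
E(R_Jessop) = R_f + β × MRP = 3.8061% + 0.76 × 3.6056% = 6.55%

6.55%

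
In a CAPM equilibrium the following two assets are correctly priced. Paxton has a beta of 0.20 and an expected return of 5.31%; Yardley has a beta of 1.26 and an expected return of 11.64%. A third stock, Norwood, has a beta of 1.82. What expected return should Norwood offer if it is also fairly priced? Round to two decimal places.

MRP (SML slope) = (11.64% − 5.31%) / (1.26 − 0.20) = 6.33% / 1.06 = 5.9717%
R_f (intercept) = 5.31% − 0.20 × 5.9717% = 4.1157%
E(R_Norwood) = R_f + β × MRP = 4.1157% + 1.82 × 5.9717% = 14.98%

14.98%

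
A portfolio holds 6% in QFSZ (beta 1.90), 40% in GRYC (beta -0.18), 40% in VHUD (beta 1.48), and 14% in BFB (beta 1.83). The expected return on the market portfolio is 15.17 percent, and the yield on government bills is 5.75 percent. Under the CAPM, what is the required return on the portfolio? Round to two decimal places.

14.14%

β_P = Σ w_i β_i = 0.06×1.90 + 0.40×-0.18 + 0.40×1.48 + 0.14×1.83 = 0.8902
MRP = 15.17% − 5.75% = 9.42%
E(R_P) = R_f + β_P × MRP = 5.75% + 0.8902 × 9.42% = 14.14%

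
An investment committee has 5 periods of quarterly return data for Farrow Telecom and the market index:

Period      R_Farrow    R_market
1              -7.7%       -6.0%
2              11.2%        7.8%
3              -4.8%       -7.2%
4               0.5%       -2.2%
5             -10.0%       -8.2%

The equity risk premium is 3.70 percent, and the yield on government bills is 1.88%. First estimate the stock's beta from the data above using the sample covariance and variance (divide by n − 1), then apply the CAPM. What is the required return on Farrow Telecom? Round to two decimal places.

6.53%

Mean R_i = (-7.7 + 11.2 − 4.8 + 0.5 − 10.0) / 5 = -2.1600%
Mean R_m = (-6.0 + 7.8 − 7.2 − 2.2 − 8.2) / 5 = -3.1600%
Σ(R_i − R̄_i)(R_m − R̄_m) = 214.8920  ⇒  Cov = 214.8920 / 4 = 53.7230
Σ(R_m − R̄_m)² = 170.8320  ⇒  Var(R_m) = 170.8320 / 4 = 42.7080
β = Cov / Var(R_m) = 53.7230 / 42.7080 = 1.2579
E(R) = R_f + β × MRP = 1.88% + 1.2579 × 3.70% = 6.53%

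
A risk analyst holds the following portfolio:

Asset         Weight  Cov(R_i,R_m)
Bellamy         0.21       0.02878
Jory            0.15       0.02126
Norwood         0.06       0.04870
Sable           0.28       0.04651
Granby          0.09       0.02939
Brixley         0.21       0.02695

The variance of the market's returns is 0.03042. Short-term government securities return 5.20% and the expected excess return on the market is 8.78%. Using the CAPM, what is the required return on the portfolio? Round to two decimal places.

β_Bellamy = 0.02878 / 0.03042 = 0.9461
β_Jory = 0.02126 / 0.03042 = 0.6989
β_Norwood = 0.04870 / 0.03042 = 1.6009
β_Sable = 0.04651 / 0.03042 = 1.5289
β_Granby = 0.02939 / 0.03042 = 0.9661
β_Brixley = 0.02695 / 0.03042 = 0.8859
β_P = Σ w_i β_i = 0.21×0.9461 + 0.15×0.6989 + 0.06×1.6009 + 0.28×1.5289 + 0.09×0.9661 + 0.21×0.8859 = 1.1007
E(R_P) = R_f + β_P × MRP = 5.20% + 1.1007 × 8.78% = 14.86%

14.86%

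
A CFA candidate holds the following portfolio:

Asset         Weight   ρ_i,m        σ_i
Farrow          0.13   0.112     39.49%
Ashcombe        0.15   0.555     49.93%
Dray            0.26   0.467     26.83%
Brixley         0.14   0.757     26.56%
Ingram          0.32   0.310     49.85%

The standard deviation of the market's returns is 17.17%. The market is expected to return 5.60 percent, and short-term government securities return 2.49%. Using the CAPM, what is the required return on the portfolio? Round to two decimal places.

β_Farrow = 0.112 × 39.49% / 17.17% = 0.2576
β_Ashcombe = 0.555 × 49.93% / 17.17% = 1.6139
β_Dray = 0.467 × 26.83% / 17.17% = 0.7297
β_Brixley = 0.757 × 26.56% / 17.17% = 1.1710
β_Ingram = 0.310 × 49.85% / 17.17% = 0.9000
β_P = Σ w_i β_i = 0.13×0.2576 + 0.15×1.6139 + 0.26×0.7297 + 0.14×1.1710 + 0.32×0.9000 = 0.9172
MRP = 5.60% − 2.49% = 3.11%
E(R_P) = R_f + β_P × MRP = 2.49% + 0.9172 × 3.11% = 5.34%

5.34%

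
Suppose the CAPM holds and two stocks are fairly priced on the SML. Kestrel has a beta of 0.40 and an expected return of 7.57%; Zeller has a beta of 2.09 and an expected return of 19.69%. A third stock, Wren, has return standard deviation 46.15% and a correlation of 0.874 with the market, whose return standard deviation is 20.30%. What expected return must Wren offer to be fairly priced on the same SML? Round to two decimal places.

18.95%

MRP = (19.69% − 7.57%) / (2.09 − 0.40) = 7.1716%
R_f = 7.57% − 0.40 × 7.1716% = 4.7014%
β_Wren = ρ·σ_i/σ_m = 0.874 × 46.15 / 20.30 = 1.9870
E(R_Wren) = R_f + β × MRP = 4.7014% + 1.9870 × 7.1716% = 18.95%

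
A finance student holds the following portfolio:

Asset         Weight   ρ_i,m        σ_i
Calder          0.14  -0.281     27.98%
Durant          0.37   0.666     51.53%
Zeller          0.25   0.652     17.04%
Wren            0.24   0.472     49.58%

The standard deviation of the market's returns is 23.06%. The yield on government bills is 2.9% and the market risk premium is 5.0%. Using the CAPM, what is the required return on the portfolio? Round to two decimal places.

7.23%

β_Calder = -0.281 × 27.98% / 23.06% = -0.3410
β_Durant = 0.666 × 51.53% / 23.06% = 1.4882
β_Zeller = 0.652 × 17.04% / 23.06% = 0.4818
β_Wren = 0.472 × 49.58% / 23.06% = 1.0148
β_P = Σ w_i β_i = 0.14×-0.3410 + 0.37×1.4882 + 0.25×0.4818 + 0.24×1.0148 = 0.8669
E(R_P) = R_f + β_P × MRP = 2.9% + 0.8669 × 5.0% = 7.23%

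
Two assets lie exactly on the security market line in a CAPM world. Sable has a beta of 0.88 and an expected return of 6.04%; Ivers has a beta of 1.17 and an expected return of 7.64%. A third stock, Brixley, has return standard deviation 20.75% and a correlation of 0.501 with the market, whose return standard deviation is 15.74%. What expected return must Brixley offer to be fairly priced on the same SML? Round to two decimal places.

4.83%

MRP = (7.64% − 6.04%) / (1.17 − 0.88) = 5.5172%
R_f = 6.04% − 0.88 × 5.5172% = 1.1849%
β_Brixley = ρ·σ_i/σ_m = 0.501 × 20.75 / 15.74 = 0.6605
E(R_Brixley) = R_f + β × MRP = 1.1849% + 0.6605 × 5.5172% = 4.83%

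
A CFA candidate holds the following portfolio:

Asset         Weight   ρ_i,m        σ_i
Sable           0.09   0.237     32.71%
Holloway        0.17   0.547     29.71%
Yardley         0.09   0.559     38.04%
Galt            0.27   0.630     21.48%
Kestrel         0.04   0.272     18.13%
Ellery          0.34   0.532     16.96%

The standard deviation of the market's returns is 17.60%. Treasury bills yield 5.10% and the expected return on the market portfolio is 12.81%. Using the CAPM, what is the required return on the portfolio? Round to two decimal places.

10.49%

β_Sable = 0.237 × 32.71% / 17.60% = 0.4405
β_Holloway = 0.547 × 29.71% / 17.60% = 0.9234
β_Yardley = 0.559 × 38.04% / 17.60% = 1.2082
β_Galt = 0.630 × 21.48% / 17.60% = 0.7689
β_Kestrel = 0.272 × 18.13% / 17.60% = 0.2802
β_Ellery = 0.532 × 16.96% / 17.60% = 0.5127
β_P = Σ w_i β_i = 0.09×0.4405 + 0.17×0.9234 + 0.09×1.2082 + 0.27×0.7689 + 0.04×0.2802 + 0.34×0.5127 = 0.6985
MRP = 12.81% − 5.10% = 7.71%
E(R_P) = R_f + β_P × MRP = 5.10% + 0.6985 × 7.71% = 10.49%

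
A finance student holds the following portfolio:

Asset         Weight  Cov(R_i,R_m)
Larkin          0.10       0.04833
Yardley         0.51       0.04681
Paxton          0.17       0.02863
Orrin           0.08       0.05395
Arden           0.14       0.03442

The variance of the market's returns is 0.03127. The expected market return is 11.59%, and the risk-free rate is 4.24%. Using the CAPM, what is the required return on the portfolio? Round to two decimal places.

14.28%

β_Larkin = 0.04833 / 0.03127 = 1.5456
β_Yardley = 0.04681 / 0.03127 = 1.4970
β_Paxton = 0.02863 / 0.03127 = 0.9156
β_Orrin = 0.05395 / 0.03127 = 1.7253
β_Arden = 0.03442 / 0.03127 = 1.1007
β_P = Σ w_i β_i = 0.10×1.5456 + 0.51×1.4970 + 0.17×0.9156 + 0.08×1.7253 + 0.14×1.1007 = 1.3658
MRP = 11.59% − 4.24% = 7.35%
E(R_P) = R_f + β_P × MRP = 4.24% + 1.3658 × 7.35% = 14.28%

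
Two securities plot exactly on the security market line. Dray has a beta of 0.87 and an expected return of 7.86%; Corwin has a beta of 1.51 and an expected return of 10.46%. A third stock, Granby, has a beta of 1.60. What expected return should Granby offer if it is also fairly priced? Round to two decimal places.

10.83%

MRP (SML slope) = (10.46% − 7.86%) / (1.51 − 0.87) = 2.60% / 0.64 = 4.0625%
R_f (intercept) = 7.86% − 0.87 × 4.0625% = 4.3256%
E(R_Granby) = R_f + β × MRP = 4.3256% + 1.60 × 4.0625% = 10.83%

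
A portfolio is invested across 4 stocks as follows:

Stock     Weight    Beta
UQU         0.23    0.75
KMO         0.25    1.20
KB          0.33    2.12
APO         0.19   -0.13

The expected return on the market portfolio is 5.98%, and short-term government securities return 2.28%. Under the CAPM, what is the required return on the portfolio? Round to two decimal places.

β_P = Σ w_i β_i = 0.23×0.75 + 0.25×1.20 + 0.33×2.12 + 0.19×-0.13 = 1.1474
MRP = 5.98% − 2.28% = 3.70%
E(R_P) = R_f + β_P × MRP = 2.28% + 1.1474 × 3.70% = 6.53%

6.53%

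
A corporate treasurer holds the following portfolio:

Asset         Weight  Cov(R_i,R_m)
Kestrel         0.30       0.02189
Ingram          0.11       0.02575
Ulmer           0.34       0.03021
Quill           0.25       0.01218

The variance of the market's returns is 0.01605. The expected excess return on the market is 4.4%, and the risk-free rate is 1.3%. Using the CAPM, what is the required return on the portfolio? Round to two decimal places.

7.53%

β_Kestrel = 0.02189 / 0.01605 = 1.3639
β_Ingram = 0.02575 / 0.01605 = 1.6044
β_Ulmer = 0.03021 / 0.01605 = 1.8822
β_Quill = 0.01218 / 0.01605 = 0.7589
β_P = Σ w_i β_i = 0.30×1.3639 + 0.11×1.6044 + 0.34×1.8822 + 0.25×0.7589 = 1.4153
E(R_P) = R_f + β_P × MRP = 1.3% + 1.4153 × 4.4% = 7.53%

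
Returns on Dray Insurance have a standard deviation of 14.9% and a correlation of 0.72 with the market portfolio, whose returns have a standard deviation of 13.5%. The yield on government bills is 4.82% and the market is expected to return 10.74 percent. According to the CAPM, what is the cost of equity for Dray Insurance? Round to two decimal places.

9.52%

β = ρ × σ_i / σ_m = 0.72 × 14.9% / 13.5% = 0.7947
MRP = 10.74% − 4.82% = 5.92%
E(R) = 4.82% + 0.7947 × 5.92% = 9.52%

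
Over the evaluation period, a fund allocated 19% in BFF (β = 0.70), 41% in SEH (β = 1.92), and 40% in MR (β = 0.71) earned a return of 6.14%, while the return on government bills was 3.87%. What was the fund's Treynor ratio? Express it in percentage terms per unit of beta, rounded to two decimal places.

1.89%

β_P = 0.19×0.70 + 0.41×1.92 + 0.40×0.71 = 1.2042
Treynor = (R_P − R_f) / β_P = (6.14% − 3.87%) / 1.2042 = 2.27% / 1.2042 = 1.89%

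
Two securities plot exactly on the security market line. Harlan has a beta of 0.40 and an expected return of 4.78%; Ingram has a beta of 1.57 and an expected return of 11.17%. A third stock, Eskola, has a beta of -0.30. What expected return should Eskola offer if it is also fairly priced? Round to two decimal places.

0.96%

MRP (SML slope) = (11.17% − 4.78%) / (1.57 − 0.40) = 6.39% / 1.17 = 5.4615%
R_f (intercept) = 4.78% − 0.40 × 5.4615% = 2.5954%
E(R_Eskola) = R_f + β × MRP = 2.5954% + -0.30 × 5.4615% = 0.96%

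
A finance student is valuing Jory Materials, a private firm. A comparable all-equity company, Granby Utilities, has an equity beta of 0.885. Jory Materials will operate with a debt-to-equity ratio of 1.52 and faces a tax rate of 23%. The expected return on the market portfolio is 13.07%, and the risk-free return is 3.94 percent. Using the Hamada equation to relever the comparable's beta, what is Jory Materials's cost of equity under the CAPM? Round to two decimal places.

β_L = β_U × [1 + (1 − t)(D/E)] = 0.885 × [1 + (1 − 0.23) × 1.52]
    = 0.885 × [1 + 0.77 × 1.52] = 0.885 × 2.1704 = 1.9208
MRP = 13.07% − 3.94% = 9.13%
E(R) = R_f + β_L × MRP = 3.94% + 1.9208 × 9.13% = 21.48%

21.48%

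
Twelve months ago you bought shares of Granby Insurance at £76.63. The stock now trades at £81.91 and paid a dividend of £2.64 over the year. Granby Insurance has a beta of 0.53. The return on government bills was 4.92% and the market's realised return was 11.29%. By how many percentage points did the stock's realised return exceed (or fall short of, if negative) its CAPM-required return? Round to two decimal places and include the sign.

+2.04%

Realised HPR = (P1 + D1 − P0) / P0 = (81.91 + 2.64 − 76.63) / 76.63 = 7.92 / 76.63 = 10.3354%
MRP = 11.29% − 4.92% = 6.37%
CAPM required = R_f + β·MRP = 4.92% + 0.53 × 6.37% = 8.2961%
α = realised − required = 10.3354% − 8.2961% = +2.04%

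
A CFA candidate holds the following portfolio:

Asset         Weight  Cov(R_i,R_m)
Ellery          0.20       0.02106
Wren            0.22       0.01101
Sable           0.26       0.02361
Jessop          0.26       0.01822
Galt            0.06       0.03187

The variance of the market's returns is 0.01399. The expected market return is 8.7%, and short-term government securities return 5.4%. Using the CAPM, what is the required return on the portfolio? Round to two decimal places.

9.98%

β_Ellery = 0.02106 / 0.01399 = 1.5054
β_Wren = 0.01101 / 0.01399 = 0.7870
β_Sable = 0.02361 / 0.01399 = 1.6876
β_Jessop = 0.01822 / 0.01399 = 1.3024
β_Galt = 0.03187 / 0.01399 = 2.2781
β_P = Σ w_i β_i = 0.20×1.5054 + 0.22×0.7870 + 0.26×1.6876 + 0.26×1.3024 + 0.06×2.2781 = 1.3883
MRP = 8.7% − 5.4% = 3.30%
E(R_P) = R_f + β_P × MRP = 5.4% + 1.3883 × 3.3% = 9.98%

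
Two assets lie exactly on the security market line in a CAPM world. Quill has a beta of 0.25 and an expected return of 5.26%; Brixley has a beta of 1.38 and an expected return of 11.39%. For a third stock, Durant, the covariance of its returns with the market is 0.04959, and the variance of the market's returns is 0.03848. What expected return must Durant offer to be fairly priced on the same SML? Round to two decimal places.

10.89%

MRP = (11.39% − 5.26%) / (1.38 − 0.25) = 5.4248%
R_f = 5.26% − 0.25 × 5.4248% = 3.9038%
β_Durant = Cov / Var(R_m) = 0.04959 / 0.03848 = 1.2887
E(R_Durant) = R_f + β × MRP = 3.9038% + 1.2887 × 5.4248% = 10.89%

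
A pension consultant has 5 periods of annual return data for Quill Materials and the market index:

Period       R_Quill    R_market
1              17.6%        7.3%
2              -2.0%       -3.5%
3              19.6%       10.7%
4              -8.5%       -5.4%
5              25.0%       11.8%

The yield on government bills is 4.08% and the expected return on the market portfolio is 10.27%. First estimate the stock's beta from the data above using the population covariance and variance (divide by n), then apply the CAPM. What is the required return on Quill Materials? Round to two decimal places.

Mean R_i = (17.6 − 2.0 + 19.6 − 8.5 + 25.0) / 5 = 10.3400%
Mean R_m = (7.3 − 3.5 + 10.7 − 5.4 + 11.8) / 5 = 4.1800%
Σ(R_i − R̄_i)(R_m − R̄_m) = 469.9940  ⇒  Cov = 469.9940 / 5 = 93.9988
Σ(R_m − R̄_m)² = 261.0680  ⇒  Var(R_m) = 261.0680 / 5 = 52.2136
β = Cov / Var(R_m) = 93.9988 / 52.2136 = 1.8003
MRP = 10.27% − 4.08% = 6.19%
E(R) = R_f + β × MRP = 4.08% + 1.8003 × 6.19% = 15.22%

15.22%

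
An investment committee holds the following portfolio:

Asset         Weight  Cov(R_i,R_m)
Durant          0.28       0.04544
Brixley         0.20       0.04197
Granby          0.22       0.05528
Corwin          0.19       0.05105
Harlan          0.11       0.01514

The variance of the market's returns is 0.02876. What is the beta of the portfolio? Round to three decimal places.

1.552

β_Durant = 0.04544 / 0.02876 = 1.5800
β_Brixley = 0.04197 / 0.02876 = 1.4593
β_Granby = 0.05528 / 0.02876 = 1.9221
β_Corwin = 0.05105 / 0.02876 = 1.7750
β_Harlan = 0.01514 / 0.02876 = 0.5264
β_P = Σ w_i β_i = 0.28×1.5800 + 0.20×1.4593 + 0.22×1.9221 + 0.19×1.7750 + 0.11×0.5264 = 1.5523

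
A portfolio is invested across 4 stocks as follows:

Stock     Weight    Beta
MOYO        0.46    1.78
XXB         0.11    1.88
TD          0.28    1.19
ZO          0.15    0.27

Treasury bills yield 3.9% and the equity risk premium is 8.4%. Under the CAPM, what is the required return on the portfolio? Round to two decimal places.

15.65%

β_P = Σ w_i β_i = 0.46×1.78 + 0.11×1.88 + 0.28×1.19 + 0.15×0.27 = 1.3993
E(R_P) = R_f + β_P × MRP = 3.9% + 1.3993 × 8.4% = 15.65%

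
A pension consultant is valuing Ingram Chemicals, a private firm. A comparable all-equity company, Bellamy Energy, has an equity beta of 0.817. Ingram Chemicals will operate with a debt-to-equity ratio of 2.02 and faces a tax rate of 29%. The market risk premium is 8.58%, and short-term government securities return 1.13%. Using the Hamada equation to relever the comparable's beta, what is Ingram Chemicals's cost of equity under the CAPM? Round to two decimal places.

β_L = β_U × [1 + (1 − t)(D/E)] = 0.817 × [1 + (1 − 0.29) × 2.02]
    = 0.817 × [1 + 0.71 × 2.02] = 0.817 × 2.4342 = 1.9887
E(R) = R_f + β_L × MRP = 1.13% + 1.9887 × 8.58% = 18.19%

18.19%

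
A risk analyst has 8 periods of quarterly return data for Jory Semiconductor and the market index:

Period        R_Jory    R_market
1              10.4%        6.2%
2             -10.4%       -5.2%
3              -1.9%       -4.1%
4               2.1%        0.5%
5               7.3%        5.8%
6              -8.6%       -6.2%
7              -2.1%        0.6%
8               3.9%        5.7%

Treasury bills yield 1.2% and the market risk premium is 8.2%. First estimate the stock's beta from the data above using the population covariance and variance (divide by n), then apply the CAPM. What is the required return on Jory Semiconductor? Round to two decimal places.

Mean R_i = (10.4 − 10.4 − 1.9 + 2.1 + 7.3 − 8.6 − 2.1 + 3.9) / 8 = 0.0875%
Mean R_m = (6.2 − 5.2 − 4.1 + 0.5 + 5.8 − 6.2 + 0.6 + 5.7) / 8 = 0.4125%
Σ(R_i − R̄_i)(R_m − R̄_m) = 243.7413  ⇒  Cov = 243.7413 / 8 = 30.4677
Σ(R_m − R̄_m)² = 186.1088  ⇒  Var(R_m) = 186.1088 / 8 = 23.2636
β = Cov / Var(R_m) = 30.4677 / 23.2636 = 1.3097
E(R) = R_f + β × MRP = 1.2% + 1.3097 × 8.2% = 11.94%

11.94%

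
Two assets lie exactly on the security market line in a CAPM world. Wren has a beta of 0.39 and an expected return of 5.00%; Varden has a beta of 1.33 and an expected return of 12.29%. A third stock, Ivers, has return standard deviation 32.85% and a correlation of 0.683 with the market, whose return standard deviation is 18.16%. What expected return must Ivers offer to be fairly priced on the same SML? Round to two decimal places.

MRP = (12.29% − 5.00%) / (1.33 − 0.39) = 7.7553%
R_f = 5.00% − 0.39 × 7.7553% = 1.9754%
β_Ivers = ρ·σ_i/σ_m = 0.683 × 32.85 / 18.16 = 1.2355
E(R_Ivers) = R_f + β × MRP = 1.9754% + 1.2355 × 7.7553% = 11.56%

11.56%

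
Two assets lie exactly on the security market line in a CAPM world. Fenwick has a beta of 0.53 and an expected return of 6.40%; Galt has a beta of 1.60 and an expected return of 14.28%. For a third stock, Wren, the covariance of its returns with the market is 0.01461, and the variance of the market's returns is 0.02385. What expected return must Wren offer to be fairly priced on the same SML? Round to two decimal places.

MRP = (14.28% − 6.40%) / (1.60 − 0.53) = 7.3645%
R_f = 6.40% − 0.53 × 7.3645% = 2.4968%
β_Wren = Cov / Var(R_m) = 0.01461 / 0.02385 = 0.6126
E(R_Wren) = R_f + β × MRP = 2.4968% + 0.6126 × 7.3645% = 7.01%

7.01%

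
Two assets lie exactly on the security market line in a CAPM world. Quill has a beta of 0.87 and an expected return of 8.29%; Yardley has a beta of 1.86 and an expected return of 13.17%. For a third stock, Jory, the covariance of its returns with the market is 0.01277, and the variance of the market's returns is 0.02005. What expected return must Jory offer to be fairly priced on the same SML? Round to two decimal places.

7.14%

MRP = (13.17% − 8.29%) / (1.86 − 0.87) = 4.9293%
R_f = 8.29% − 0.87 × 4.9293% = 4.0015%
β_Jory = Cov / Var(R_m) = 0.01277 / 0.02005 = 0.6369
E(R_Jory) = R_f + β × MRP = 4.0015% + 0.6369 × 4.9293% = 7.14%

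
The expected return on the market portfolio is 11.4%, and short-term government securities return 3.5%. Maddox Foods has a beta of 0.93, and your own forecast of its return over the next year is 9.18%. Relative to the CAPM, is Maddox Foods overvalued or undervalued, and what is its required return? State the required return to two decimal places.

MRP = 11.4% − 3.5% = 7.90%
Required return = R_f + β·MRP = 3.5% + 0.93 × 7.9% = 10.85%
Forecast 9.18% < required 10.85% → the stock plots below the SML → overvalued.

Overvalued; required return 10.85%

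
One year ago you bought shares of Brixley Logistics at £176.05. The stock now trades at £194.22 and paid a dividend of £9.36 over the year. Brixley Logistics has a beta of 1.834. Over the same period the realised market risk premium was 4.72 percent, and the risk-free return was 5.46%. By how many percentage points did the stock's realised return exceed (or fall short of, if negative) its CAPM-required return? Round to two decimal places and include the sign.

Realised HPR = (P1 + D1 − P0) / P0 = (194.22 + 9.36 − 176.05) / 176.05 = 27.53 / 176.05 = 15.6376%
CAPM required = R_f + β·MRP = 5.46% + 1.834 × 4.72% = 14.11648%
α = realised − required = 15.6376% − 14.11648% = +1.52%

+1.52%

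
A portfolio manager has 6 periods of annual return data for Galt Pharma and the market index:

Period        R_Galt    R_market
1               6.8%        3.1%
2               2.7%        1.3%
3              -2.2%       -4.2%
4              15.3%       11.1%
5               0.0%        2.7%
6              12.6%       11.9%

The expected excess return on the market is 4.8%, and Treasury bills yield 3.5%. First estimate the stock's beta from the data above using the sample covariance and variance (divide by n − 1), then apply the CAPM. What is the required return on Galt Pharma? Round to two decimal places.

8.61%

Mean R_i = (6.8 + 2.7 − 2.2 + 15.3 + 0.0 + 12.6) / 6 = 5.8667%
Mean R_m = (3.1 + 1.3 − 4.2 + 11.1 + 2.7 + 11.9) / 6 = 4.3167%
Σ(R_i − R̄_i)(R_m − R̄_m) = 201.6533  ⇒  Cov = 201.6533 / 5 = 40.3307
Σ(R_m − R̄_m)² = 189.2483  ⇒  Var(R_m) = 189.2483 / 5 = 37.8497
β = Cov / Var(R_m) = 40.3307 / 37.8497 = 1.0655
E(R) = R_f + β × MRP = 3.5% + 1.0655 × 4.8% = 8.61%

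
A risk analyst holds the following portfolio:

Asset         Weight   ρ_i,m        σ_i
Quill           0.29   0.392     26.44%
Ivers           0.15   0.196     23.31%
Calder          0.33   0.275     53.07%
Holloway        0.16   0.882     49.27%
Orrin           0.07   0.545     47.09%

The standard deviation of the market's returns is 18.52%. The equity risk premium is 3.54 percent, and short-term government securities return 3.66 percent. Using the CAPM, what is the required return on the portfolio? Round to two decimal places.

β_Quill = 0.392 × 26.44% / 18.52% = 0.5596
β_Ivers = 0.196 × 23.31% / 18.52% = 0.2467
β_Calder = 0.275 × 53.07% / 18.52% = 0.7880
β_Holloway = 0.882 × 49.27% / 18.52% = 2.3464
β_Orrin = 0.545 × 47.09% / 18.52% = 1.3857
β_P = Σ w_i β_i = 0.29×0.5596 + 0.15×0.2467 + 0.33×0.7880 + 0.16×2.3464 + 0.07×1.3857 = 0.9318
E(R_P) = R_f + β_P × MRP = 3.66% + 0.9318 × 3.54% = 6.96%

6.96%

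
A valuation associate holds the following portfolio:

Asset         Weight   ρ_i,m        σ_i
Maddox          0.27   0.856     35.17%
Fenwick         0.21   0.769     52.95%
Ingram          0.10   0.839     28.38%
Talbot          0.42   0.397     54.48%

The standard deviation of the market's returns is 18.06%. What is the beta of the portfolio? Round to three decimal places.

β_Maddox = 0.856 × 35.17% / 18.06% = 1.6670
β_Fenwick = 0.769 × 52.95% / 18.06% = 2.2546
β_Ingram = 0.839 × 28.38% / 18.06% = 1.3184
β_Talbot = 0.397 × 54.48% / 18.06% = 1.1976
β_P = Σ w_i β_i = 0.27×1.6670 + 0.21×2.2546 + 0.10×1.3184 + 0.42×1.1976 = 1.5584

1.558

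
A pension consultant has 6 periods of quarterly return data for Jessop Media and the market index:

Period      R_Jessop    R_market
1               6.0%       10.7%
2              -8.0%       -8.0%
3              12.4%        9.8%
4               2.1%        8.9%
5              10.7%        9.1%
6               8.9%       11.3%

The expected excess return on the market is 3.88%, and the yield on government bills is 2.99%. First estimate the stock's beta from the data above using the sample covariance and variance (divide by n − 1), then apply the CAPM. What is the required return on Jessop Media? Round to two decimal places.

Mean R_i = (6.0 − 8.0 + 12.4 + 2.1 + 10.7 + 8.9) / 6 = 5.3500%
Mean R_m = (10.7 − 8.0 + 9.8 + 8.9 + 9.1 + 11.3) / 6 = 6.9667%
Σ(R_i − R̄_i)(R_m − R̄_m) = 242.7200  ⇒  Cov = 242.7200 / 5 = 48.5440
Σ(R_m − R̄_m)² = 273.0333  ⇒  Var(R_m) = 273.0333 / 5 = 54.6067
β = Cov / Var(R_m) = 48.5440 / 54.6067 = 0.8890
E(R) = R_f + β × MRP = 2.99% + 0.8890 × 3.88% = 6.44%

6.44%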